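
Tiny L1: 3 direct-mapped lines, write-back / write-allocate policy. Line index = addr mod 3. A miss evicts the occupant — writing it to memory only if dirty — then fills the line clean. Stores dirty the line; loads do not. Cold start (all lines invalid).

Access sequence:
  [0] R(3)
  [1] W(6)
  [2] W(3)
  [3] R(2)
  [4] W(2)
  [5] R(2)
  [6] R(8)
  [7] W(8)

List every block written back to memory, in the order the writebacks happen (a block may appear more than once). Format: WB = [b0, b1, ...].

  0 | R B3 → L0 miss [-]
  1 | W B6 → L0 miss [D]
  2 | W B3 → L0 miss wb→B6 [D]
  3 | R B2 → L2 miss [-]
  4 | W B2 → L2 hit [D]
  5 | R B2 → L2 hit [D]
  6 | R B8 → L2 miss wb→B2 [-]
  7 | W B8 → L2 hit [D]

WB = [6, 2]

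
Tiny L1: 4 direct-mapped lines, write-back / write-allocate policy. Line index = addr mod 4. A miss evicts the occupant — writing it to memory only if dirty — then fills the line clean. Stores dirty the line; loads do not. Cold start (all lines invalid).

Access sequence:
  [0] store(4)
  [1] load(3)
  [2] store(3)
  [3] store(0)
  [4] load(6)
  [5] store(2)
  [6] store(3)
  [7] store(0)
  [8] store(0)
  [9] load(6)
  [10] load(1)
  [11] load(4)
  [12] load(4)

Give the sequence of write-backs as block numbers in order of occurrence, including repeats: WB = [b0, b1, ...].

WB = [4, 2, 0]

  0 | W B4 → L0 miss [D]
  1 | R B3 → L3 miss [-]
  2 | W B3 → L3 hit [D]
  3 | W B0 → L0 miss wb→B4 [D]
  4 | R B6 → L2 miss [-]
  5 | W B2 → L2 miss [D]
  6 | W B3 → L3 hit [D]
  7 | W B0 → L0 hit [D]
  8 | W B0 → L0 hit [D]
  9 | R B6 → L2 miss wb→B2 [-]
  10 | R B1 → L1 miss [-]
  11 | R B4 → L0 miss wb→B0 [-]
  12 | R B4 → L0 hit [-]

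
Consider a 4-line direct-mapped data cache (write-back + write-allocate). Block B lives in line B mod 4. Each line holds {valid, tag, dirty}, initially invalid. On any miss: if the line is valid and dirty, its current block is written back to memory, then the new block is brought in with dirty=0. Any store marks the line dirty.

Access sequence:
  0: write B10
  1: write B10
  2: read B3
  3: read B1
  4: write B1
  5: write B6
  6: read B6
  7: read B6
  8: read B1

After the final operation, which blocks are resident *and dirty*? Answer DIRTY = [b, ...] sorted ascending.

  0 | W B10 → L2 miss [D]
  1 | W B10 → L2 hit [D]
  2 | R B3 → L3 miss [-]
  3 | R B1 → L1 miss [-]
  4 | W B1 → L1 hit [D]
  5 | W B6 → L2 miss wb→B10 [D]
  6 | R B6 → L2 hit [D]
  7 | R B6 → L2 hit [D]
  8 | R B1 → L1 hit [D]

DIRTY = [1, 6]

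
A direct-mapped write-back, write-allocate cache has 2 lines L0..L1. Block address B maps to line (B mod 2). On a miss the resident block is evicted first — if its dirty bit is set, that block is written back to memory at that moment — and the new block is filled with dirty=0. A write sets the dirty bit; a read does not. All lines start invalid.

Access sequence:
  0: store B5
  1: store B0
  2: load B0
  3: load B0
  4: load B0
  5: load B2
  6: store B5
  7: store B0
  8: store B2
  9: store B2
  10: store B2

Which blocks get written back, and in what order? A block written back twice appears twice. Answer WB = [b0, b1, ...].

WB = [0, 0]

  0 | W B5 → L1 miss [D]
  1 | W B0 → L0 miss [D]
  2 | R B0 → L0 hit [D]
  3 | R B0 → L0 hit [D]
  4 | R B0 → L0 hit [D]
  5 | R B2 → L0 miss wb→B0 [-]
  6 | W B5 → L1 hit [D]
  7 | W B0 → L0 miss [D]
  8 | W B2 → L0 miss wb→B0 [D]
  9 | W B2 → L0 hit [D]
  10 | W B2 → L0 hit [D]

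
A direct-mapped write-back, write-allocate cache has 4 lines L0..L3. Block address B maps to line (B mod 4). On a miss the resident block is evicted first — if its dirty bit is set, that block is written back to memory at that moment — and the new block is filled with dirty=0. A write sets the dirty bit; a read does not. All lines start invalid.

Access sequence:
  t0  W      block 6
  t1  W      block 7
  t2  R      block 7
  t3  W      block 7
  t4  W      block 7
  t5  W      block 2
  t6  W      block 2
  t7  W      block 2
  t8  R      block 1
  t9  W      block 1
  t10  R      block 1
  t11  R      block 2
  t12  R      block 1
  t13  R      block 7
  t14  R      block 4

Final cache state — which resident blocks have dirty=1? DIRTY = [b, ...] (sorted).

0: W B6 -> L2 miss  d=D]
1: W B7 -> L3 miss  d=D]
2: R B7 -> L3 hit  d=D]
3: W B7 -> L3 hit  d=D]
4: W B7 -> L3 hit  d=D]
5: W B2 -> L2 miss wb->B6  d=D]
6: W B2 -> L2 hit  d=D]
7: W B2 -> L2 hit  d=D]
8: R B1 -> L1 miss  d=-]
9: W B1 -> L1 hit  d=D]
10: R B1 -> L1 hit  d=D]
11: R B2 -> L2 hit  d=D]
12: R B1 -> L1 hit  d=D]
13: R B7 -> L3 hit  d=D]
14: R B4 -> L0 miss  d=-]

DIRTY = [1, 2, 7]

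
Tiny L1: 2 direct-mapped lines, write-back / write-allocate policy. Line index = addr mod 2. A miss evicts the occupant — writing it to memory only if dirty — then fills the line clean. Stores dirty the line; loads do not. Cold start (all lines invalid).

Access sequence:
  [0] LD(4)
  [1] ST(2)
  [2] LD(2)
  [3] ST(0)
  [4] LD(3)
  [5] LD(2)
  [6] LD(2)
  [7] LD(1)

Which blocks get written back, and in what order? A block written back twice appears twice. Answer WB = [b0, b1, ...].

0: R B4 -> L0 miss  d=-]
1: W B2 -> L0 miss  d=D]
2: R B2 -> L0 hit  d=D]
3: W B0 -> L0 miss wb->B2  d=D]
4: R B3 -> L1 miss  d=-]
5: R B2 -> L0 miss wb->B0  d=-]
6: R B2 -> L0 hit  d=-]
7: R B1 -> L1 miss  d=-]

WB = [2, 0]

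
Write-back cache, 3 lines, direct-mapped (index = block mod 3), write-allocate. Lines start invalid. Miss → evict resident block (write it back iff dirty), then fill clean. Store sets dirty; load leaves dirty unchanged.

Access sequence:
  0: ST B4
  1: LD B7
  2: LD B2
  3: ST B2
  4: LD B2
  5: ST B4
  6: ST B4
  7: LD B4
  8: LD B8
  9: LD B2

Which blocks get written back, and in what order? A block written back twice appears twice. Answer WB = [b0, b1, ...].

WB = [4, 2]

0: W B4 → L1 miss [D]
1: R B7 → L1 miss wb→B4 [-]
2: R B2 → L2 miss [-]
3: W B2 → L2 hit [D]
4: R B2 → L2 hit [D]
5: W B4 → L1 miss [D]
6: W B4 → L1 hit [D]
7: R B4 → L1 hit [D]
8: R B8 → L2 miss wb→B2 [-]
9: R B2 → L2 miss [-]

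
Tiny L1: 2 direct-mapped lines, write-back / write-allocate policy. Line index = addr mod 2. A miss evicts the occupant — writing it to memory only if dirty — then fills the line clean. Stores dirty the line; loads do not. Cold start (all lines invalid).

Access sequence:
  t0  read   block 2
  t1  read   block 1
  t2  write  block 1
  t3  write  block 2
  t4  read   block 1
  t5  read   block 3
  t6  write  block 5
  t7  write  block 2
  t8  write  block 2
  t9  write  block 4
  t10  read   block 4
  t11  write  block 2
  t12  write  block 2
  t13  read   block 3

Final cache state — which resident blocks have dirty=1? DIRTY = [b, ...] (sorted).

0: R B2 → L0 miss [-]
1: R B1 → L1 miss [-]
2: W B1 → L1 hit [D]
3: W B2 → L0 hit [D]
4: R B1 → L1 hit [D]
5: R B3 → L1 miss wb→B1 [-]
6: W B5 → L1 miss [D]
7: W B2 → L0 hit [D]
8: W B2 → L0 hit [D]
9: W B4 → L0 miss wb→B2 [D]
10: R B4 → L0 hit [D]
11: W B2 → L0 miss wb→B4 [D]
12: W B2 → L0 hit [D]
13: R B3 → L1 miss wb→B5 [-]

DIRTY = [2]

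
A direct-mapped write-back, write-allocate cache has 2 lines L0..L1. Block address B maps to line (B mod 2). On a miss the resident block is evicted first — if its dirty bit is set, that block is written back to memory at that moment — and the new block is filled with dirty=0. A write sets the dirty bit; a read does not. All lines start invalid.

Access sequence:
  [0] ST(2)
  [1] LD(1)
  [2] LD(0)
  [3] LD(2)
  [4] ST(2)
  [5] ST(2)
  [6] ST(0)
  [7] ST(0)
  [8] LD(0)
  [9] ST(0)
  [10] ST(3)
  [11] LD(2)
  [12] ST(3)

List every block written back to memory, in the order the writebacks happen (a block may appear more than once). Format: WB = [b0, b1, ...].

0: W B2 -> L0 miss  d=D]
1: R B1 -> L1 miss  d=-]
2: R B0 -> L0 miss wb->B2  d=-]
3: R B2 -> L0 miss  d=-]
4: W B2 -> L0 hit  d=D]
5: W B2 -> L0 hit  d=D]
6: W B0 -> L0 miss wb->B2  d=D]
7: W B0 -> L0 hit  d=D]
8: R B0 -> L0 hit  d=D]
9: W B0 -> L0 hit  d=D]
10: W B3 -> L1 miss  d=D]
11: R B2 -> L0 miss wb->B0  d=-]
12: W B3 -> L1 hit  d=D]

WB = [2, 2, 0]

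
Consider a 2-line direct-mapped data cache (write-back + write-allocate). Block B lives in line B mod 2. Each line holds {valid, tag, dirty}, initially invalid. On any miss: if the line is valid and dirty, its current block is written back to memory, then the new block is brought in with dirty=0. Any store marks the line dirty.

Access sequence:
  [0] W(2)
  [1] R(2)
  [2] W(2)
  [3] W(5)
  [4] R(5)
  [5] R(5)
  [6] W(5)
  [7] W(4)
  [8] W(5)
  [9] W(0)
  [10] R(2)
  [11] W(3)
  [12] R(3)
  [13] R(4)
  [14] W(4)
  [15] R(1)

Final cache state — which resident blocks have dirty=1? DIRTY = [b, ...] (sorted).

0: W B2 -> L0 miss  d=D]
1: R B2 -> L0 hit  d=D]
2: W B2 -> L0 hit  d=D]
3: W B5 -> L1 miss  d=D]
4: R B5 -> L1 hit  d=D]
5: R B5 -> L1 hit  d=D]
6: W B5 -> L1 hit  d=D]
7: W B4 -> L0 miss wb->B2  d=D]
8: W B5 -> L1 hit  d=D]
9: W B0 -> L0 miss wb->B4  d=D]
10: R B2 -> L0 miss wb->B0  d=-]
11: W B3 -> L1 miss wb->B5  d=D]
12: R B3 -> L1 hit  d=D]
13: R B4 -> L0 miss  d=-]
14: W B4 -> L0 hit  d=D]
15: R B1 -> L1 miss wb->B3  d=-]

DIRTY = [4]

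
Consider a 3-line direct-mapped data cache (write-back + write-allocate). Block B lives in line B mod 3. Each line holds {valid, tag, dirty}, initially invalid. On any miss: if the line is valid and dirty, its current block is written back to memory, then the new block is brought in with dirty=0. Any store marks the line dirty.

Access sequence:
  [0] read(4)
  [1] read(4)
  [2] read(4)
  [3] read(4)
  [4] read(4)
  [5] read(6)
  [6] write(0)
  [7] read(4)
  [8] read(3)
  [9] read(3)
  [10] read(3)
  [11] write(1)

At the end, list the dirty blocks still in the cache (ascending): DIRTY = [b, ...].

  0 | R B4 → L1 miss [-]
  1 | R B4 → L1 hit [-]
  2 | R B4 → L1 hit [-]
  3 | R B4 → L1 hit [-]
  4 | R B4 → L1 hit [-]
  5 | R B6 → L0 miss [-]
  6 | W B0 → L0 miss [D]
  7 | R B4 → L1 hit [-]
  8 | R B3 → L0 miss wb→B0 [-]
  9 | R B3 → L0 hit [-]
  10 | R B3 → L0 hit [-]
  11 | W B1 → L1 miss [D]

DIRTY = [1]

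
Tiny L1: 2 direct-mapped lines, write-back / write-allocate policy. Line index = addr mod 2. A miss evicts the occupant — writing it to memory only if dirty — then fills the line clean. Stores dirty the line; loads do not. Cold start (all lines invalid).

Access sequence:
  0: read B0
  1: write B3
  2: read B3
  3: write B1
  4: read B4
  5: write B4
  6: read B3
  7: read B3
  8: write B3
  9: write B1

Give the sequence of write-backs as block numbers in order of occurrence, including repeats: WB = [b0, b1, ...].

WB = [3, 1, 3]

0: R B0 → L0 miss [-]
1: W B3 → L1 miss [D]
2: R B3 → L1 hit [D]
3: W B1 → L1 miss wb→B3 [D]
4: R B4 → L0 miss [-]
5: W B4 → L0 hit [D]
6: R B3 → L1 miss wb→B1 [-]
7: R B3 → L1 hit [-]
8: W B3 → L1 hit [D]
9: W B1 → L1 miss wb→B3 [D]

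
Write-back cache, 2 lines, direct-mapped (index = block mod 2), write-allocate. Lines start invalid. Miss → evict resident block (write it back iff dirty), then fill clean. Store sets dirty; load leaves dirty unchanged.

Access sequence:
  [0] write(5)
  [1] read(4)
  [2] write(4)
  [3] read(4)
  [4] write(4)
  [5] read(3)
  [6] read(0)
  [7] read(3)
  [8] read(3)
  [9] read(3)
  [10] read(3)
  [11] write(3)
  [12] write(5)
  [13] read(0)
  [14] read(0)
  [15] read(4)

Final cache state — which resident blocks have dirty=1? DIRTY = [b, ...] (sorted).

0: W B5 -> L1 miss  d=D]
1: R B4 -> L0 miss  d=-]
2: W B4 -> L0 hit  d=D]
3: R B4 -> L0 hit  d=D]
4: W B4 -> L0 hit  d=D]
5: R B3 -> L1 miss wb->B5  d=-]
6: R B0 -> L0 miss wb->B4  d=-]
7: R B3 -> L1 hit  d=-]
8: R B3 -> L1 hit  d=-]
9: R B3 -> L1 hit  d=-]
10: R B3 -> L1 hit  d=-]
11: W B3 -> L1 hit  d=D]
12: W B5 -> L1 miss wb->B3  d=D]
13: R B0 -> L0 hit  d=-]
14: R B0 -> L0 hit  d=-]
15: R B4 -> L0 miss  d=-]

DIRTY = [5]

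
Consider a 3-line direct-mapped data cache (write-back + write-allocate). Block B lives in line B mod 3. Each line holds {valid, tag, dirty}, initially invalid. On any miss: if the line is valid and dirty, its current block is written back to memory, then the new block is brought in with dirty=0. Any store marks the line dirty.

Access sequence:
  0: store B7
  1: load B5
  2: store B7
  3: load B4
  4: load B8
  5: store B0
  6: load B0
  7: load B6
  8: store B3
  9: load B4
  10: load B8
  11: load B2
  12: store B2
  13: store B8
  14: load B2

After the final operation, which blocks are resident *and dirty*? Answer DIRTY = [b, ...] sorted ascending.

DIRTY = [3]

0: W B7 -> L1 miss  d=D]
1: R B5 -> L2 miss  d=-]
2: W B7 -> L1 hit  d=D]
3: R B4 -> L1 miss wb->B7  d=-]
4: R B8 -> L2 miss  d=-]
5: W B0 -> L0 miss  d=D]
6: R B0 -> L0 hit  d=D]
7: R B6 -> L0 miss wb->B0  d=-]
8: W B3 -> L0 miss  d=D]
9: R B4 -> L1 hit  d=-]
10: R B8 -> L2 hit  d=-]
11: R B2 -> L2 miss  d=-]
12: W B2 -> L2 hit  d=D]
13: W B8 -> L2 miss wb->B2  d=D]
14: R B2 -> L2 miss wb->B8  d=-]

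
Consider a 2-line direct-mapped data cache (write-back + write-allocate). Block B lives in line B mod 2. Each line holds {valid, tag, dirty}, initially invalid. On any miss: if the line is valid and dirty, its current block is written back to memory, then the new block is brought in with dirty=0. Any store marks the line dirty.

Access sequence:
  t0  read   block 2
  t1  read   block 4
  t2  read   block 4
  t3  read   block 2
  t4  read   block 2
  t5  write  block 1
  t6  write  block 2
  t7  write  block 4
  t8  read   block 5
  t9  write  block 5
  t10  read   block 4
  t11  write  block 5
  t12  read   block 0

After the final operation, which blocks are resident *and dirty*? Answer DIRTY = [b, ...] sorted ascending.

DIRTY = [5]

  0 | R B2 → L0 miss [-]
  1 | R B4 → L0 miss [-]
  2 | R B4 → L0 hit [-]
  3 | R B2 → L0 miss [-]
  4 | R B2 → L0 hit [-]
  5 | W B1 → L1 miss [D]
  6 | W B2 → L0 hit [D]
  7 | W B4 → L0 miss wb→B2 [D]
  8 | R B5 → L1 miss wb→B1 [-]
  9 | W B5 → L1 hit [D]
  10 | R B4 → L0 hit [D]
  11 | W B5 → L1 hit [D]
  12 | R B0 → L0 miss wb→B4 [-]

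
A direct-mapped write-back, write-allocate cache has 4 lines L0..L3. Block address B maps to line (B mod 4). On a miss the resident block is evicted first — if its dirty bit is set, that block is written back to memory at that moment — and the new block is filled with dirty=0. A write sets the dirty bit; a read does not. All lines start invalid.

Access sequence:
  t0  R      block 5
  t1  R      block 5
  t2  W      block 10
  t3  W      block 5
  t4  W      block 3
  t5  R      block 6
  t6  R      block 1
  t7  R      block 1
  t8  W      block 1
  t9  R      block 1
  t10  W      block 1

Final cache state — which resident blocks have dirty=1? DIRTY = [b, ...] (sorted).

DIRTY = [1, 3]

0: R B5 → L1 miss [-]
1: R B5 → L1 hit [-]
2: W B10 → L2 miss [D]
3: W B5 → L1 hit [D]
4: W B3 → L3 miss [D]
5: R B6 → L2 miss wb→B10 [-]
6: R B1 → L1 miss wb→B5 [-]
7: R B1 → L1 hit [-]
8: W B1 → L1 hit [D]
9: R B1 → L1 hit [D]
10: W B1 → L1 hit [D]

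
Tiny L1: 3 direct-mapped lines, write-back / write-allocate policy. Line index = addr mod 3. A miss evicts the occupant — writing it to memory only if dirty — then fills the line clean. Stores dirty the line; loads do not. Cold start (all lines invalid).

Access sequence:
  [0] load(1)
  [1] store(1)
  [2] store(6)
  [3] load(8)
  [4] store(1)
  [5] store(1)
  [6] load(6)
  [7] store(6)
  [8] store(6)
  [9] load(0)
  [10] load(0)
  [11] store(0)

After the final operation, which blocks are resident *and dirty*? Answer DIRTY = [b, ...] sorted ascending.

0: R B1 → L1 miss [-]
1: W B1 → L1 hit [D]
2: W B6 → L0 miss [D]
3: R B8 → L2 miss [-]
4: W B1 → L1 hit [D]
5: W B1 → L1 hit [D]
6: R B6 → L0 hit [D]
7: W B6 → L0 hit [D]
8: W B6 → L0 hit [D]
9: R B0 → L0 miss wb→B6 [-]
10: R B0 → L0 hit [-]
11: W B0 → L0 hit [D]

DIRTY = [0, 1]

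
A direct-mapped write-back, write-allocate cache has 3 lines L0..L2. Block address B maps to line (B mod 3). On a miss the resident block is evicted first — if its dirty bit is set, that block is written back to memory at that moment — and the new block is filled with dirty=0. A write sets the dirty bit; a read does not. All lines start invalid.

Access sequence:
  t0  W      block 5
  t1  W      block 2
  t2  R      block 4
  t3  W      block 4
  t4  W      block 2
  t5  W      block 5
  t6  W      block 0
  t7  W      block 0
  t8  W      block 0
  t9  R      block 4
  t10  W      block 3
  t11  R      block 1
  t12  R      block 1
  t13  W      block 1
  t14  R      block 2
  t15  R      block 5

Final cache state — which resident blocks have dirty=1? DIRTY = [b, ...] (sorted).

DIRTY = [1, 3]

0: W B5 -> L2 miss  d=D]
1: W B2 -> L2 miss wb->B5  d=D]
2: R B4 -> L1 miss  d=-]
3: W B4 -> L1 hit  d=D]
4: W B2 -> L2 hit  d=D]
5: W B5 -> L2 miss wb->B2  d=D]
6: W B0 -> L0 miss  d=D]
7: W B0 -> L0 hit  d=D]
8: W B0 -> L0 hit  d=D]
9: R B4 -> L1 hit  d=D]
10: W B3 -> L0 miss wb->B0  d=D]
11: R B1 -> L1 miss wb->B4  d=-]
12: R B1 -> L1 hit  d=-]
13: W B1 -> L1 hit  d=D]
14: R B2 -> L2 miss wb->B5  d=-]
15: R B5 -> L2 miss  d=-]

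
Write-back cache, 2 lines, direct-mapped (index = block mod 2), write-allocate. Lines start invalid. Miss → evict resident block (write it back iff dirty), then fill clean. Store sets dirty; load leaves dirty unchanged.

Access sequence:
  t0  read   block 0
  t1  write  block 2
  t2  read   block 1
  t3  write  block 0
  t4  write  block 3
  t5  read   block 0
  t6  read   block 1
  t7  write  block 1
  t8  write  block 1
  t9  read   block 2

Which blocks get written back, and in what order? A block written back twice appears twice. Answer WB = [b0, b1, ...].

WB = [2, 3, 0]

0: R B0 → L0 miss [-]
1: W B2 → L0 miss [D]
2: R B1 → L1 miss [-]
3: W B0 → L0 miss wb→B2 [D]
4: W B3 → L1 miss [D]
5: R B0 → L0 hit [D]
6: R B1 → L1 miss wb→B3 [-]
7: W B1 → L1 hit [D]
8: W B1 → L1 hit [D]
9: R B2 → L0 miss wb→B0 [-]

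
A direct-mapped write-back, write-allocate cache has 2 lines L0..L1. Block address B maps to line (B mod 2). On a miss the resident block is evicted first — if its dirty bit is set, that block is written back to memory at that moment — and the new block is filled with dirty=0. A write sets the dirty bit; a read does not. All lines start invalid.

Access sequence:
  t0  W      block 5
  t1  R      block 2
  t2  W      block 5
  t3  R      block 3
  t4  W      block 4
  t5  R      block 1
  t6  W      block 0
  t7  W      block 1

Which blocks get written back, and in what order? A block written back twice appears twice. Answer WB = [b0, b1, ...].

0: W B5 → L1 miss [D]
1: R B2 → L0 miss [-]
2: W B5 → L1 hit [D]
3: R B3 → L1 miss wb→B5 [-]
4: W B4 → L0 miss [D]
5: R B1 → L1 miss [-]
6: W B0 → L0 miss wb→B4 [D]
7: W B1 → L1 hit [D]

WB = [5, 4]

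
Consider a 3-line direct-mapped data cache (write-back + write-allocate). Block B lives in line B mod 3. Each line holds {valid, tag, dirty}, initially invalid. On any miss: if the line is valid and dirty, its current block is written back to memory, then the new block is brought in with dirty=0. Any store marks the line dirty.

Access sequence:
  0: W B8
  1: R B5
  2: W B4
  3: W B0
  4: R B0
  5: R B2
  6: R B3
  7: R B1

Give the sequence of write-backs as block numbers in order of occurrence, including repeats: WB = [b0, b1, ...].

WB = [8, 0, 4]

0: W B8 -> L2 miss  d=D]
1: R B5 -> L2 miss wb->B8  d=-]
2: W B4 -> L1 miss  d=D]
3: W B0 -> L0 miss  d=D]
4: R B0 -> L0 hit  d=D]
5: R B2 -> L2 miss  d=-]
6: R B3 -> L0 miss wb->B0  d=-]
7: R B1 -> L1 miss wb->B4  d=-]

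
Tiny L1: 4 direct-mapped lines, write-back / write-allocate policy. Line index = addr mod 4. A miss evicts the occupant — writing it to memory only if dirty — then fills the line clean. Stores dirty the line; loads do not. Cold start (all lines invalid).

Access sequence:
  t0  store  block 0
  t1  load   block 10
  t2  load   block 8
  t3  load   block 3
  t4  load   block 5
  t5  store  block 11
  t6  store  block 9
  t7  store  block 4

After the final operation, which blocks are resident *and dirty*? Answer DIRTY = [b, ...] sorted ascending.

  0 | W B0 → L0 miss [D]
  1 | R B10 → L2 miss [-]
  2 | R B8 → L0 miss wb→B0 [-]
  3 | R B3 → L3 miss [-]
  4 | R B5 → L1 miss [-]
  5 | W B11 → L3 miss [D]
  6 | W B9 → L1 miss [D]
  7 | W B4 → L0 miss [D]

DIRTY = [4, 9, 11]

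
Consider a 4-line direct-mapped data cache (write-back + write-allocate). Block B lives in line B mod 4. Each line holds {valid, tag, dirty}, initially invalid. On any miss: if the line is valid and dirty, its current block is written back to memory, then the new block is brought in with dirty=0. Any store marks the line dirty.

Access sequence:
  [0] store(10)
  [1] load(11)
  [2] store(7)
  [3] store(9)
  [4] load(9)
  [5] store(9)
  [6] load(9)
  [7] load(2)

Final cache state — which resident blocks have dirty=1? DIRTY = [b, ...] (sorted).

DIRTY = [7, 9]

  0 | W B10 → L2 miss [D]
  1 | R B11 → L3 miss [-]
  2 | W B7 → L3 miss [D]
  3 | W B9 → L1 miss [D]
  4 | R B9 → L1 hit [D]
  5 | W B9 → L1 hit [D]
  6 | R B9 → L1 hit [D]
  7 | R B2 → L2 miss wb→B10 [-]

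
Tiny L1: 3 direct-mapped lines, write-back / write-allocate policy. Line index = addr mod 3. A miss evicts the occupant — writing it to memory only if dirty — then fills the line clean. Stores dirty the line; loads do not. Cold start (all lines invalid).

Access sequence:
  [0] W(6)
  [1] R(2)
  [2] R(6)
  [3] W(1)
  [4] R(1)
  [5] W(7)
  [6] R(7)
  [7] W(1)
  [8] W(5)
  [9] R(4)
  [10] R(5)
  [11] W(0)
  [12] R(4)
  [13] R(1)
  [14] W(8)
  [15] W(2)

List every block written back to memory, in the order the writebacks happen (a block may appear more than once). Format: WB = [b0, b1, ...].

  0 | W B6 → L0 miss [D]
  1 | R B2 → L2 miss [-]
  2 | R B6 → L0 hit [D]
  3 | W B1 → L1 miss [D]
  4 | R B1 → L1 hit [D]
  5 | W B7 → L1 miss wb→B1 [D]
  6 | R B7 → L1 hit [D]
  7 | W B1 → L1 miss wb→B7 [D]
  8 | W B5 → L2 miss [D]
  9 | R B4 → L1 miss wb→B1 [-]
  10 | R B5 → L2 hit [D]
  11 | W B0 → L0 miss wb→B6 [D]
  12 | R B4 → L1 hit [-]
  13 | R B1 → L1 miss [-]
  14 | W B8 → L2 miss wb→B5 [D]
  15 | W B2 → L2 miss wb→B8 [D]

WB = [1, 7, 1, 6, 5, 8]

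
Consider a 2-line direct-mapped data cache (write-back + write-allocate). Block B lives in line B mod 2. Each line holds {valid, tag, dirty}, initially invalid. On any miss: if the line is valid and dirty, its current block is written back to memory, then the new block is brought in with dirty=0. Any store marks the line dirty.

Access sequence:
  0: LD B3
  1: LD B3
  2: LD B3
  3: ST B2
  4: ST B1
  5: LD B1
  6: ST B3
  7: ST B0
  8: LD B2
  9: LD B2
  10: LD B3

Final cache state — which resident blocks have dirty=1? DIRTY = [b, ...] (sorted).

0: R B3 -> L1 miss  d=-]
1: R B3 -> L1 hit  d=-]
2: R B3 -> L1 hit  d=-]
3: W B2 -> L0 miss  d=D]
4: W B1 -> L1 miss  d=D]
5: R B1 -> L1 hit  d=D]
6: W B3 -> L1 miss wb->B1  d=D]
7: W B0 -> L0 miss wb->B2  d=D]
8: R B2 -> L0 miss wb->B0  d=-]
9: R B2 -> L0 hit  d=-]
10: R B3 -> L1 hit  d=D]

DIRTY = [3]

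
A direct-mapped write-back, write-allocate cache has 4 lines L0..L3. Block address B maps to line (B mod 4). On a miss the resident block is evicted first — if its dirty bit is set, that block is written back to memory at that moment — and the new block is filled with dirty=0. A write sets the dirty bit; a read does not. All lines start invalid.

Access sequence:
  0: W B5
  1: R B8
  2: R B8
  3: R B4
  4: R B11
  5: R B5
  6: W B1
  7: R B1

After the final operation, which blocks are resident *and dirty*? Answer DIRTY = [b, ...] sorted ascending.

DIRTY = [1]

0: W B5 → L1 miss [D]
1: R B8 → L0 miss [-]
2: R B8 → L0 hit [-]
3: R B4 → L0 miss [-]
4: R B11 → L3 miss [-]
5: R B5 → L1 hit [D]
6: W B1 → L1 miss wb→B5 [D]
7: R B1 → L1 hit [D]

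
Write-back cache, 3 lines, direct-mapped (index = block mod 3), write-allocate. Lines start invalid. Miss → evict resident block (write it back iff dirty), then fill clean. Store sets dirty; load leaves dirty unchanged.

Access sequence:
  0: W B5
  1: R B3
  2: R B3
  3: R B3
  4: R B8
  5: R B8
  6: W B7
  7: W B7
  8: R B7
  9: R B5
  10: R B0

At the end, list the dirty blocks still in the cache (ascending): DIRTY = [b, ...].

DIRTY = [7]

  0 | W B5 → L2 miss [D]
  1 | R B3 → L0 miss [-]
  2 | R B3 → L0 hit [-]
  3 | R B3 → L0 hit [-]
  4 | R B8 → L2 miss wb→B5 [-]
  5 | R B8 → L2 hit [-]
  6 | W B7 → L1 miss [D]
  7 | W B7 → L1 hit [D]
  8 | R B7 → L1 hit [D]
  9 | R B5 → L2 miss [-]
  10 | R B0 → L0 miss [-]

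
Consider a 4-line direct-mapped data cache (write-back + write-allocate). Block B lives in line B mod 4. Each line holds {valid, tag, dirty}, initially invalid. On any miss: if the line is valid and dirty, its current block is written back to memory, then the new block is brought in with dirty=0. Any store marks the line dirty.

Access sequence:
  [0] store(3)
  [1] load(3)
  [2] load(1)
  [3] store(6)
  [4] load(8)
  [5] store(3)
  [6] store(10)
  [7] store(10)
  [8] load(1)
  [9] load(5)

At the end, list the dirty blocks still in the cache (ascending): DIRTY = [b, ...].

DIRTY = [3, 10]

  0 | W B3 → L3 miss [D]
  1 | R B3 → L3 hit [D]
  2 | R B1 → L1 miss [-]
  3 | W B6 → L2 miss [D]
  4 | R B8 → L0 miss [-]
  5 | W B3 → L3 hit [D]
  6 | W B10 → L2 miss wb→B6 [D]
  7 | W B10 → L2 hit [D]
  8 | R B1 → L1 hit [-]
  9 | R B5 → L1 miss [-]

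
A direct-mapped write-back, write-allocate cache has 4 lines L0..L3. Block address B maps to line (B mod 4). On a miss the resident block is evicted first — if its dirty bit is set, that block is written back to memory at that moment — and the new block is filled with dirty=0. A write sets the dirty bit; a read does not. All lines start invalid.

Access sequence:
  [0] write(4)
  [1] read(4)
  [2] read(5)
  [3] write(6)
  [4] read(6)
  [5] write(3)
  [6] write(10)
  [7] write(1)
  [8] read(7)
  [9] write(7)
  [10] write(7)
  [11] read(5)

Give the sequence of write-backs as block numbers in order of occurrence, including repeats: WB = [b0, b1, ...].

0: W B4 -> L0 miss  d=D]
1: R B4 -> L0 hit  d=D]
2: R B5 -> L1 miss  d=-]
3: W B6 -> L2 miss  d=D]
4: R B6 -> L2 hit  d=D]
5: W B3 -> L3 miss  d=D]
6: W B10 -> L2 miss wb->B6  d=D]
7: W B1 -> L1 miss  d=D]
8: R B7 -> L3 miss wb->B3  d=-]
9: W B7 -> L3 hit  d=D]
10: W B7 -> L3 hit  d=D]
11: R B5 -> L1 miss wb->B1  d=-]

WB = [6, 3, 1]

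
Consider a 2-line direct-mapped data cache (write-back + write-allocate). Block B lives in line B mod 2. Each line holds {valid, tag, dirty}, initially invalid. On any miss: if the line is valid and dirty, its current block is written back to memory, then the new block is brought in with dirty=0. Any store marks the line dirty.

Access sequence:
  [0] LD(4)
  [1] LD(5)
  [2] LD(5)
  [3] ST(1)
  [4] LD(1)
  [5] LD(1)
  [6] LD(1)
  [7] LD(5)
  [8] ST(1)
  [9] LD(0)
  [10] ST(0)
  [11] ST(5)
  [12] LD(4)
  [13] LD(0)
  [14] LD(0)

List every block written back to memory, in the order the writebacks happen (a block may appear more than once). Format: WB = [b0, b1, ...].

WB = [1, 1, 0]

0: R B4 -> L0 miss  d=-]
1: R B5 -> L1 miss  d=-]
2: R B5 -> L1 hit  d=-]
3: W B1 -> L1 miss  d=D]
4: R B1 -> L1 hit  d=D]
5: R B1 -> L1 hit  d=D]
6: R B1 -> L1 hit  d=D]
7: R B5 -> L1 miss wb->B1  d=-]
8: W B1 -> L1 miss  d=D]
9: R B0 -> L0 miss  d=-]
10: W B0 -> L0 hit  d=D]
11: W B5 -> L1 miss wb->B1  d=D]
12: R B4 -> L0 miss wb->B0  d=-]
13: R B0 -> L0 miss  d=-]
14: R B0 -> L0 hit  d=-]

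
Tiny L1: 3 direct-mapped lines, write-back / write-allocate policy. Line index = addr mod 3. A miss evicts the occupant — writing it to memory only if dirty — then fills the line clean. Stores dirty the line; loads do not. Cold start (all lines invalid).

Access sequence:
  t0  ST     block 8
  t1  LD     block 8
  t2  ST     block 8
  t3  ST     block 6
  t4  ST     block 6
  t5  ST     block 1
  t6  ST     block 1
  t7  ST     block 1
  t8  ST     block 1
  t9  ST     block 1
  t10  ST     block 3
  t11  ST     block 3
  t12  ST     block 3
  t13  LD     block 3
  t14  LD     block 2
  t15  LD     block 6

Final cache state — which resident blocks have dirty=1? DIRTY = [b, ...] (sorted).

0: W B8 -> L2 miss  d=D]
1: R B8 -> L2 hit  d=D]
2: W B8 -> L2 hit  d=D]
3: W B6 -> L0 miss  d=D]
4: W B6 -> L0 hit  d=D]
5: W B1 -> L1 miss  d=D]
6: W B1 -> L1 hit  d=D]
7: W B1 -> L1 hit  d=D]
8: W B1 -> L1 hit  d=D]
9: W B1 -> L1 hit  d=D]
10: W B3 -> L0 miss wb->B6  d=D]
11: W B3 -> L0 hit  d=D]
12: W B3 -> L0 hit  d=D]
13: R B3 -> L0 hit  d=D]
14: R B2 -> L2 miss wb->B8  d=-]
15: R B6 -> L0 miss wb->B3  d=-]

DIRTY = [1]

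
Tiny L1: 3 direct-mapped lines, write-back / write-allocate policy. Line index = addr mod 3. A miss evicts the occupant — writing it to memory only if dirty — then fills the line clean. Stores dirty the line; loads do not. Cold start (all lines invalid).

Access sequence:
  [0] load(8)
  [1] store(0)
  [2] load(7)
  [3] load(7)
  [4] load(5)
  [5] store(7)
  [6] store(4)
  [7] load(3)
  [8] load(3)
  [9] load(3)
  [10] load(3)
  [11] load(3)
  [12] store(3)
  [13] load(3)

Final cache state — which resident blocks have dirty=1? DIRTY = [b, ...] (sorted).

DIRTY = [3, 4]

0: R B8 → L2 miss [-]
1: W B0 → L0 miss [D]
2: R B7 → L1 miss [-]
3: R B7 → L1 hit [-]
4: R B5 → L2 miss [-]
5: W B7 → L1 hit [D]
6: W B4 → L1 miss wb→B7 [D]
7: R B3 → L0 miss wb→B0 [-]
8: R B3 → L0 hit [-]
9: R B3 → L0 hit [-]
10: R B3 → L0 hit [-]
11: R B3 → L0 hit [-]
12: W B3 → L0 hit [D]
13: R B3 → L0 hit [D]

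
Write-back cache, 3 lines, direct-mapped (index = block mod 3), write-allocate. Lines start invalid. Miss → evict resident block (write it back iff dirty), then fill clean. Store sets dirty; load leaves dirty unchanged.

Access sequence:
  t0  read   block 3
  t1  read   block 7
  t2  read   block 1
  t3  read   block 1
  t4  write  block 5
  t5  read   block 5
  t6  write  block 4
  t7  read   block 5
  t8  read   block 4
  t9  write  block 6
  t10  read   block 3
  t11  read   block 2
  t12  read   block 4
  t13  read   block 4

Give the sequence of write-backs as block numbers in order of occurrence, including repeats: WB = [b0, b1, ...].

0: R B3 → L0 miss [-]
1: R B7 → L1 miss [-]
2: R B1 → L1 miss [-]
3: R B1 → L1 hit [-]
4: W B5 → L2 miss [D]
5: R B5 → L2 hit [D]
6: W B4 → L1 miss [D]
7: R B5 → L2 hit [D]
8: R B4 → L1 hit [D]
9: W B6 → L0 miss [D]
10: R B3 → L0 miss wb→B6 [-]
11: R B2 → L2 miss wb→B5 [-]
12: R B4 → L1 hit [D]
13: R B4 → L1 hit [D]

WB = [6, 5]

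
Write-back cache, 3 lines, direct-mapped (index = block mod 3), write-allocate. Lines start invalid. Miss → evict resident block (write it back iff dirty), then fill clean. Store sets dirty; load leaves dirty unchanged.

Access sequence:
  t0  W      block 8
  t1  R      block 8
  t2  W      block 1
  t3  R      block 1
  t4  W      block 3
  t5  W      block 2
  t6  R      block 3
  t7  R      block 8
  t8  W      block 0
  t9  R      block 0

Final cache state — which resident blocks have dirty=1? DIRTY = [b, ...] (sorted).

  0 | W B8 → L2 miss [D]
  1 | R B8 → L2 hit [D]
  2 | W B1 → L1 miss [D]
  3 | R B1 → L1 hit [D]
  4 | W B3 → L0 miss [D]
  5 | W B2 → L2 miss wb→B8 [D]
  6 | R B3 → L0 hit [D]
  7 | R B8 → L2 miss wb→B2 [-]
  8 | W B0 → L0 miss wb→B3 [D]
  9 | R B0 → L0 hit [D]

DIRTY = [0, 1]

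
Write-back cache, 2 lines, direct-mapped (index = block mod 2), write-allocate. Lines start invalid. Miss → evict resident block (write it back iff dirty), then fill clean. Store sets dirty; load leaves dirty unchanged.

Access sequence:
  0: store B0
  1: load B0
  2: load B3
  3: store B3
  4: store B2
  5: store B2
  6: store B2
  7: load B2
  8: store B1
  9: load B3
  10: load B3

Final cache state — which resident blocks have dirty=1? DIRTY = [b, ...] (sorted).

DIRTY = [2]

  0 | W B0 → L0 miss [D]
  1 | R B0 → L0 hit [D]
  2 | R B3 → L1 miss [-]
  3 | W B3 → L1 hit [D]
  4 | W B2 → L0 miss wb→B0 [D]
  5 | W B2 → L0 hit [D]
  6 | W B2 → L0 hit [D]
  7 | R B2 → L0 hit [D]
  8 | W B1 → L1 miss wb→B3 [D]
  9 | R B3 → L1 miss wb→B1 [-]
  10 | R B3 → L1 hit [-]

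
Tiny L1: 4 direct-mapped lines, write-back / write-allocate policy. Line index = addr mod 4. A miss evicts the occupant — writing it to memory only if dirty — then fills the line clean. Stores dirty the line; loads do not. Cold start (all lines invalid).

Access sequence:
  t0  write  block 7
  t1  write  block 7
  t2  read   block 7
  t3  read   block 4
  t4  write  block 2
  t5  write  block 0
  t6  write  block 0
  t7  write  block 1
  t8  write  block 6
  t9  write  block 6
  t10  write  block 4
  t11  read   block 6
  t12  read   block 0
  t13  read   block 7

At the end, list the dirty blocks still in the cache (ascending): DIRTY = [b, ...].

0: W B7 → L3 miss [D]
1: W B7 → L3 hit [D]
2: R B7 → L3 hit [D]
3: R B4 → L0 miss [-]
4: W B2 → L2 miss [D]
5: W B0 → L0 miss [D]
6: W B0 → L0 hit [D]
7: W B1 → L1 miss [D]
8: W B6 → L2 miss wb→B2 [D]
9: W B6 → L2 hit [D]
10: W B4 → L0 miss wb→B0 [D]
11: R B6 → L2 hit [D]
12: R B0 → L0 miss wb→B4 [-]
13: R B7 → L3 hit [D]

DIRTY = [1, 6, 7]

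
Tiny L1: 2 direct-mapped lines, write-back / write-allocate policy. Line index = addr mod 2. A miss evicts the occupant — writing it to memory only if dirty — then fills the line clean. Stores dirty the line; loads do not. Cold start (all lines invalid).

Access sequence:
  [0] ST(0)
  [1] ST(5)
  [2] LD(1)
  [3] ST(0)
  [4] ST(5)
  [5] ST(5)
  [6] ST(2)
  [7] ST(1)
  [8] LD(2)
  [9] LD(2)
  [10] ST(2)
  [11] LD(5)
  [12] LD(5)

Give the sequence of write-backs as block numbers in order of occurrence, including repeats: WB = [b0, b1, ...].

WB = [5, 0, 5, 1]

0: W B0 -> L0 miss  d=D]
1: W B5 -> L1 miss  d=D]
2: R B1 -> L1 miss wb->B5  d=-]
3: W B0 -> L0 hit  d=D]
4: W B5 -> L1 miss  d=D]
5: W B5 -> L1 hit  d=D]
6: W B2 -> L0 miss wb->B0  d=D]
7: W B1 -> L1 miss wb->B5  d=D]
8: R B2 -> L0 hit  d=D]
9: R B2 -> L0 hit  d=D]
10: W B2 -> L0 hit  d=D]
11: R B5 -> L1 miss wb->B1  d=-]
12: R B5 -> L1 hit  d=-]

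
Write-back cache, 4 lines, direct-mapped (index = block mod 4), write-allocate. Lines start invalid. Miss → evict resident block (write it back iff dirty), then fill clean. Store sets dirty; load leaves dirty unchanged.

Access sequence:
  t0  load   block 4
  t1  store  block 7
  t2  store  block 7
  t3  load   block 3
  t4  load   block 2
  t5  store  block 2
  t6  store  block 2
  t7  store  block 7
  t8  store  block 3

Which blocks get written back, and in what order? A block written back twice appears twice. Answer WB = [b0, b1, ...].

WB = [7, 7]

  0 | R B4 → L0 miss [-]
  1 | W B7 → L3 miss [D]
  2 | W B7 → L3 hit [D]
  3 | R B3 → L3 miss wb→B7 [-]
  4 | R B2 → L2 miss [-]
  5 | W B2 → L2 hit [D]
  6 | W B2 → L2 hit [D]
  7 | W B7 → L3 miss [D]
  8 | W B3 → L3 miss wb→B7 [D]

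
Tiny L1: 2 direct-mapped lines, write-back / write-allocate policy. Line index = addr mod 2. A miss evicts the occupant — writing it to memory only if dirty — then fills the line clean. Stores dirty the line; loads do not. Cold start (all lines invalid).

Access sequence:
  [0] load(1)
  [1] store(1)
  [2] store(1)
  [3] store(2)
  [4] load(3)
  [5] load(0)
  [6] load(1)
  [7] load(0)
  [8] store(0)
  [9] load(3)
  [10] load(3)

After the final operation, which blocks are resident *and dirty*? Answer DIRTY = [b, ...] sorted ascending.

0: R B1 -> L1 miss  d=-]
1: W B1 -> L1 hit  d=D]
2: W B1 -> L1 hit  d=D]
3: W B2 -> L0 miss  d=D]
4: R B3 -> L1 miss wb->B1  d=-]
5: R B0 -> L0 miss wb->B2  d=-]
6: R B1 -> L1 miss  d=-]
7: R B0 -> L0 hit  d=-]
8: W B0 -> L0 hit  d=D]
9: R B3 -> L1 miss  d=-]
10: R B3 -> L1 hit  d=-]

DIRTY = [0]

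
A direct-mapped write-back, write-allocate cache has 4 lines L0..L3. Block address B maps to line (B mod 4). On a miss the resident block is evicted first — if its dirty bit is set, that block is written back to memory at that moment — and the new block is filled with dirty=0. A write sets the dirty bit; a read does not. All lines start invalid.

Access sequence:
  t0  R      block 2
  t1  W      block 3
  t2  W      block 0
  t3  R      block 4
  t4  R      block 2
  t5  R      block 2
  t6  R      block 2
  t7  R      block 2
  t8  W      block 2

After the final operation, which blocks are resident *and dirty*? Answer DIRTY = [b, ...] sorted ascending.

DIRTY = [2, 3]

0: R B2 -> L2 miss  d=-]
1: W B3 -> L3 miss  d=D]
2: W B0 -> L0 miss  d=D]
3: R B4 -> L0 miss wb->B0  d=-]
4: R B2 -> L2 hit  d=-]
5: R B2 -> L2 hit  d=-]
6: R B2 -> L2 hit  d=-]
7: R B2 -> L2 hit  d=-]
8: W B2 -> L2 hit  d=D]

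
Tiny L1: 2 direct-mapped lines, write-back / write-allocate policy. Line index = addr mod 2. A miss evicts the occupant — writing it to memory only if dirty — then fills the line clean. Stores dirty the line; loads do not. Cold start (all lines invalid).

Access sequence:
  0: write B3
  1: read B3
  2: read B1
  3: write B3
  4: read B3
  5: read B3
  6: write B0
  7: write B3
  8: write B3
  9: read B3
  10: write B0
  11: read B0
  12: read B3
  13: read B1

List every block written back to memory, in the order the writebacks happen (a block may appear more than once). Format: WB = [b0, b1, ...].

WB = [3, 3]

0: W B3 -> L1 miss  d=D]
1: R B3 -> L1 hit  d=D]
2: R B1 -> L1 miss wb->B3  d=-]
3: W B3 -> L1 miss  d=D]
4: R B3 -> L1 hit  d=D]
5: R B3 -> L1 hit  d=D]
6: W B0 -> L0 miss  d=D]
7: W B3 -> L1 hit  d=D]
8: W B3 -> L1 hit  d=D]
9: R B3 -> L1 hit  d=D]
10: W B0 -> L0 hit  d=D]
11: R B0 -> L0 hit  d=D]
12: R B3 -> L1 hit  d=D]
13: R B1 -> L1 miss wb->B3  d=-]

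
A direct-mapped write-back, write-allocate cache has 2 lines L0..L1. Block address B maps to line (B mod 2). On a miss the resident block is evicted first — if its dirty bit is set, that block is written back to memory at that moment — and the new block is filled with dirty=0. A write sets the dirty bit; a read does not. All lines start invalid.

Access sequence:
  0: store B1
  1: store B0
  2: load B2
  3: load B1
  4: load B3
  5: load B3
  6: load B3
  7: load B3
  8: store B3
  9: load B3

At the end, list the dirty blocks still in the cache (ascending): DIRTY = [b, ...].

DIRTY = [3]

0: W B1 → L1 miss [D]
1: W B0 → L0 miss [D]
2: R B2 → L0 miss wb→B0 [-]
3: R B1 → L1 hit [D]
4: R B3 → L1 miss wb→B1 [-]
5: R B3 → L1 hit [-]
6: R B3 → L1 hit [-]
7: R B3 → L1 hit [-]
8: W B3 → L1 hit [D]
9: R B3 → L1 hit [D]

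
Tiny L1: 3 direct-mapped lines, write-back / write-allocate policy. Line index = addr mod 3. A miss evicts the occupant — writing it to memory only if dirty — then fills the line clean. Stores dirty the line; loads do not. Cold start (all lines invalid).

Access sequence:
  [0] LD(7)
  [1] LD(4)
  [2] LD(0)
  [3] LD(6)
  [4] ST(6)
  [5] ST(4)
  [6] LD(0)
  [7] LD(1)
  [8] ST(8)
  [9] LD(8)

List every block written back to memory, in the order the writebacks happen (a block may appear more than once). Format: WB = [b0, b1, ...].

  0 | R B7 → L1 miss [-]
  1 | R B4 → L1 miss [-]
  2 | R B0 → L0 miss [-]
  3 | R B6 → L0 miss [-]
  4 | W B6 → L0 hit [D]
  5 | W B4 → L1 hit [D]
  6 | R B0 → L0 miss wb→B6 [-]
  7 | R B1 → L1 miss wb→B4 [-]
  8 | W B8 → L2 miss [D]
  9 | R B8 → L2 hit [D]

WB = [6, 4]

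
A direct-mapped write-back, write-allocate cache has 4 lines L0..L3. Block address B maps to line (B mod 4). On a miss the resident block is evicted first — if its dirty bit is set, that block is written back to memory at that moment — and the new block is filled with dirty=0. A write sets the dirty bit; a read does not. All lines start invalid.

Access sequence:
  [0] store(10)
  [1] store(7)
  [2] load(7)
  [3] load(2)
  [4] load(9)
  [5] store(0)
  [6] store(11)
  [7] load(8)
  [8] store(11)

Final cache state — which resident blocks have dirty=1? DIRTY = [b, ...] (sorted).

DIRTY = [11]

0: W B10 -> L2 miss  d=D]
1: W B7 -> L3 miss  d=D]
2: R B7 -> L3 hit  d=D]
3: R B2 -> L2 miss wb->B10  d=-]
4: R B9 -> L1 miss  d=-]
5: W B0 -> L0 miss  d=D]
6: W B11 -> L3 miss wb->B7  d=D]
7: R B8 -> L0 miss wb->B0  d=-]
8: W B11 -> L3 hit  d=D]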